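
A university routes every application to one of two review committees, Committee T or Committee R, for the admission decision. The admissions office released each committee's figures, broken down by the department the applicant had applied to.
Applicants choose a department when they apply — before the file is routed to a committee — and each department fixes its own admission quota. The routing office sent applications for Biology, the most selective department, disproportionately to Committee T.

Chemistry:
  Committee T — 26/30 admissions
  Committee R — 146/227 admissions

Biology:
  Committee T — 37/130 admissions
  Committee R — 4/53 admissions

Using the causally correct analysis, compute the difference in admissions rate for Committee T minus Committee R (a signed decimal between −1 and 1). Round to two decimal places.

Department satisfies the back-door criterion: it is not a descendant of the review committee, and it blocks the spurious path from review committee to outcome. Adjusting for it (i.e., using the within-department rates) gives the causal effect.
Adjusting over the population distribution of department: 0.584·(0.867−0.643) + 0.416·(0.285−0.075) = +0.218.

+0.22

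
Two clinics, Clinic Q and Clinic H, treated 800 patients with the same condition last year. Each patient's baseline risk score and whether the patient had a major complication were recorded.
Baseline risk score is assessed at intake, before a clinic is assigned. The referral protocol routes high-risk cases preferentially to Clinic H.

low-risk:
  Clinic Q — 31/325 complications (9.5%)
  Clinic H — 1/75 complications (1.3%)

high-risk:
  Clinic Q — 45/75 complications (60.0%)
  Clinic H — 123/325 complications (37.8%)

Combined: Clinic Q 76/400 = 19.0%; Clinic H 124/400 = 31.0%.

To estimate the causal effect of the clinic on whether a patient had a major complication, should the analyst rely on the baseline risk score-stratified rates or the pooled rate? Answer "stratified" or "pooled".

Baseline risk score differs across clinics for reasons unrelated to any effect of the clinic itself, and it separately predicts the outcome — a classic confounder. We must compare within baseline risk score levels.
Within each level — low-risk: 9.5% vs 1.3%; high-risk: 60.0% vs 37.8% — Clinic H is lower every time.

stratified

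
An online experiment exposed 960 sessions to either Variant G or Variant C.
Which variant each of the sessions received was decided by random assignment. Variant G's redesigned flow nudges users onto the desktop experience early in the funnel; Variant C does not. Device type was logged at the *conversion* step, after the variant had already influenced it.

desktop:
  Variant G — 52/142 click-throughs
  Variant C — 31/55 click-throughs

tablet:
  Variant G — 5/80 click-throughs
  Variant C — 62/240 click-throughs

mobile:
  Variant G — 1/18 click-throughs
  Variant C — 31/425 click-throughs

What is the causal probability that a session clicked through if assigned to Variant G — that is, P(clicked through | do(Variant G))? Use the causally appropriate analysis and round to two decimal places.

The stratified and pooled comparisons disagree (Variant C wins within each device type; Variant G wins overall), so the answer turns on the causal role of device type.
The distribution of device type is itself part of what the variant does — it is an intermediate outcome. Holding it fixed would remove that part of the effect; the total effect is the pooled difference.
So P(outcome | do(Variant G)) is just the pooled rate for Variant G: 58/240 = 0.242.

0.24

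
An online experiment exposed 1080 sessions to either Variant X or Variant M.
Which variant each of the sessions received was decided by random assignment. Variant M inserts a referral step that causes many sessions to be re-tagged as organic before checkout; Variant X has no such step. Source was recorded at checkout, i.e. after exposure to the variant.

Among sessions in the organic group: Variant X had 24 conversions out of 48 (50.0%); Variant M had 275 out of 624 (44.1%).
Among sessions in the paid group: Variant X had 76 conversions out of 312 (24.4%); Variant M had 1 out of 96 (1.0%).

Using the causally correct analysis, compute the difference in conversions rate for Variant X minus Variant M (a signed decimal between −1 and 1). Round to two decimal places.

Variant X is higher inside every traffic source stratum but Variant M is higher in aggregate. Whether to stratify depends on how traffic source relates to the variant.
Stratifying would compare variants among sessions the variants themselves sorted into traffic source groups — a form of selection on an intermediate. The unconditioned pooled rates give the total causal effect.
The causal difference is the pooled difference: 0.278 − 0.383 = -0.106.

-0.11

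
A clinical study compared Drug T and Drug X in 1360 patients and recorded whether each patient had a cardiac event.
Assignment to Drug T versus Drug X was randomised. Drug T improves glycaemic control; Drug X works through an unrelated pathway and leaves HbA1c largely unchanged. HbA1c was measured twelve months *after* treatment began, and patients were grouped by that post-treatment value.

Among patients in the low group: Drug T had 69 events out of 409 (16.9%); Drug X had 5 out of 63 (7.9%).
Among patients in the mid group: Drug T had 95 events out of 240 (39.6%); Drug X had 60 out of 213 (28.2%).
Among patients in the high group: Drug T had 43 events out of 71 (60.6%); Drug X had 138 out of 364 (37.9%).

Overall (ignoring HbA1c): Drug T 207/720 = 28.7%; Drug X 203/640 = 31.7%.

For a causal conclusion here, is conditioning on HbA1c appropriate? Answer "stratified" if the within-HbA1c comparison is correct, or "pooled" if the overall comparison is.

Drug X is lower inside every HbA1c stratum but Drug T is lower in aggregate. Whether to stratify depends on how HbA1c relates to the drug.
Because the drug influences HbA1c, HbA1c is a post-treatment mediator, not a confounder. Stratifying on it would bias the estimate; the causal effect is the crude pooled difference.
Pooled: Drug T 28.7% vs Drug X 31.7%; Drug T is lower overall.

pooled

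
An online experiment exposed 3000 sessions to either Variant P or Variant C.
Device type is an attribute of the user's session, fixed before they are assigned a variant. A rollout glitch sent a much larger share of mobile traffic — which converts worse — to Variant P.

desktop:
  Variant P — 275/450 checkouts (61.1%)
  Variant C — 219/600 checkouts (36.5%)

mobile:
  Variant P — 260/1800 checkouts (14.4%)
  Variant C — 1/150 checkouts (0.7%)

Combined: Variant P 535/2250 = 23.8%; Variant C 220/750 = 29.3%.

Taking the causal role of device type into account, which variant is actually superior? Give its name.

Nothing the variant does changes device type; the imbalance is an allocation artefact. With device type also predicting the outcome, the pooled figure is confounded, and the within-stratum comparison is the causal one.
Within each level — desktop: 61.1% vs 36.5%; mobile: 14.4% vs 0.7% — Variant P is higher every time.

Variant P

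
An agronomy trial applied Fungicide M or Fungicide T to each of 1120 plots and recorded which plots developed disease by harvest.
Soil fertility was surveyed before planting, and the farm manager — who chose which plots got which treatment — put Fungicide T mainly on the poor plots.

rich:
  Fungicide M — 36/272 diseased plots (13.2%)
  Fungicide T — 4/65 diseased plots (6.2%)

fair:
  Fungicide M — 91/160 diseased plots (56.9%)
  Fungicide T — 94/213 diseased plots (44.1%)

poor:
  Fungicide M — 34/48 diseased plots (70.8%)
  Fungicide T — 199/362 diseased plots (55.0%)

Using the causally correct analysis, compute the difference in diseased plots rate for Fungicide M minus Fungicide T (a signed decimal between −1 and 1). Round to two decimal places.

Since soil fertility is a pre-existing factor (not a product of the fungicide) and it affects the outcome on its own, it is a confounder. The stratified rates, not the pooled rate, identify the causal effect.
Adjusting over the population distribution of soil fertility: 0.301·(0.132−0.062) + 0.333·(0.569−0.441) + 0.366·(0.708−0.550) = +0.122.

+0.12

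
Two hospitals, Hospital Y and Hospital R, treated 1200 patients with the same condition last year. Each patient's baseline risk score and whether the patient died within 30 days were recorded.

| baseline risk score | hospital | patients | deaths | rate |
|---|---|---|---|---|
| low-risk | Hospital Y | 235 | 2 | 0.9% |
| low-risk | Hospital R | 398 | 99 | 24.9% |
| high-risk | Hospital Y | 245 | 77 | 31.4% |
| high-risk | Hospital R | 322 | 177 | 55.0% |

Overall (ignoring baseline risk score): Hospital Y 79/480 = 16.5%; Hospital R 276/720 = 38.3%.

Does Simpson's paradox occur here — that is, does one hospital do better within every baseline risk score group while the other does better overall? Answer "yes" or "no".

no

Within each baseline risk score level (low-risk 0.9% vs 24.9%; high-risk 31.4% vs 55.0%), Hospital Y has the lower rate every time. Pooled: 16.5% vs 38.3% — Hospital Y has the lower rate overall. They agree.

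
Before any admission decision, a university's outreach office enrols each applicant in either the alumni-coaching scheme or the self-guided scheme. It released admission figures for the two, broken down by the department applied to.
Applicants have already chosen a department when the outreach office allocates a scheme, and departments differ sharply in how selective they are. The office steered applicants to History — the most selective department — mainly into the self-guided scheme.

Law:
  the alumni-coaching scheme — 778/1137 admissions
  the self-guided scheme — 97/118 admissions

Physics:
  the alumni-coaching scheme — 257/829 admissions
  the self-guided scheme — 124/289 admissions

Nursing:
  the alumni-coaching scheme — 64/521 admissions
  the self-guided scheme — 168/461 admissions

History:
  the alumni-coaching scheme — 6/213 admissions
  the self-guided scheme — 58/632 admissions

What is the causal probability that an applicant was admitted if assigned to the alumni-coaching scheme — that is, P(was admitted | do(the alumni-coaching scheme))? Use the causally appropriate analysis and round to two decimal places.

0.32

Within every department level the self-guided scheme has the higher rate, yet pooled the alumni-coaching scheme does — Simpson's reversal.
Nothing the outreach scheme does changes department; the imbalance is an allocation artefact. With department also predicting the outcome, the pooled figure is confounded, and the within-stratum comparison is the causal one.
Standardising the alumni-coaching scheme to the population department mix: 0.299·778/1137 + 0.266·257/829 + 0.234·64/521 + 0.201·6/213 = 0.321.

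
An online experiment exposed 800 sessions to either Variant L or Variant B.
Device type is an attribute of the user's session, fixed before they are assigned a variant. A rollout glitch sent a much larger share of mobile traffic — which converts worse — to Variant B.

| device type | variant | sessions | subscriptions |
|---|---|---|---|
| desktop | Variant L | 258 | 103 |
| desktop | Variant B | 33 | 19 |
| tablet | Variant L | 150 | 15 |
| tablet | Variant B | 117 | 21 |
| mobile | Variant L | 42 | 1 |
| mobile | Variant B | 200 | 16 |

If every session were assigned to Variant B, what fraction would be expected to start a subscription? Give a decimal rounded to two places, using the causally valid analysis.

The device type-specific comparison favours Variant B throughout, but the pooled figures favour Variant L. The question is whether to condition on device type.
The imbalance in device type arose from how sessions were allocated, not from anything the variant did; and device type independently affects the outcome. The pooled gap is confounded — condition on device type.
Standardising Variant B to the population device type mix: 0.364·19/33 + 0.334·21/117 + 0.302·16/200 = 0.294.

0.29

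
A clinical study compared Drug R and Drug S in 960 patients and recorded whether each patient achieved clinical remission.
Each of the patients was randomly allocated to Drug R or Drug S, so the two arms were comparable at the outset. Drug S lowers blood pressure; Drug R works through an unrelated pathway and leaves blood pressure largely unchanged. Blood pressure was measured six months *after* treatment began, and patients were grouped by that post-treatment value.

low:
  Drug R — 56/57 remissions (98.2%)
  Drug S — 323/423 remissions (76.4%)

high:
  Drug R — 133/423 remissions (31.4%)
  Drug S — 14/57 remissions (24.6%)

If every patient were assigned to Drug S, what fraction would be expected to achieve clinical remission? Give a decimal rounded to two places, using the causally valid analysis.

0.70

Drug R is higher inside every blood pressure stratum but Drug S is higher in aggregate. Whether to stratify depends on how blood pressure relates to the drug.
Blood pressure is recorded after the drug and is itself shifted by it — it sits on the causal path from drug to outcome. Conditioning on a mediator would strip out part of the effect we want; the pooled comparison gives the total causal effect.
So P(outcome | do(Drug S)) is just the pooled rate for Drug S: 337/480 = 0.702.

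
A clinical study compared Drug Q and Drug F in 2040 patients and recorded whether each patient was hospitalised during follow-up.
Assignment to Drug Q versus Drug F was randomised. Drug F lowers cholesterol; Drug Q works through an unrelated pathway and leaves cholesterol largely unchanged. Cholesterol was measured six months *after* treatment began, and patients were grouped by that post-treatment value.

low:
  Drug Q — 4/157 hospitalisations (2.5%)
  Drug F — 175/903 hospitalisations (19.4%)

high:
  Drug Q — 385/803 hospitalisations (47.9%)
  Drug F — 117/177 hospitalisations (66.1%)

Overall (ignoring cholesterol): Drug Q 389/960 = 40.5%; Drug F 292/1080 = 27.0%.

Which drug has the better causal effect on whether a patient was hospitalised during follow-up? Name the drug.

The cholesterol-specific comparison favours Drug Q throughout, but the pooled figures favour Drug F. The question is whether to condition on cholesterol.
Stratifying would compare drugs among patients the drugs themselves sorted into cholesterol groups — a form of selection on an intermediate. The unconditioned pooled rates give the total causal effect.
Pooled: Drug Q 40.5% vs Drug F 27.0%; Drug F is lower overall.

Drug F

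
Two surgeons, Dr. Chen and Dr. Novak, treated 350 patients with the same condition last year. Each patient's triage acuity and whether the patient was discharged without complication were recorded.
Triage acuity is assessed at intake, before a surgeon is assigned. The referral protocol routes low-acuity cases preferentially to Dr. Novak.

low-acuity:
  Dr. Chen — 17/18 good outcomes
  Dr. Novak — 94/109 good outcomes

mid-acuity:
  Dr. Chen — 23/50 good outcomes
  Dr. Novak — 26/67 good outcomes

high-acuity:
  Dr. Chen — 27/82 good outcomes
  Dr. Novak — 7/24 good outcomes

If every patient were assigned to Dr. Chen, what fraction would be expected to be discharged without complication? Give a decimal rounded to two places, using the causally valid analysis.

Triage acuity is set before the surgeon has any effect — it is not caused by the surgeon — and it independently drives the outcome. That makes it a confounder, so the causal comparison is within triage acuity levels.
Standardising Dr. Chen to the population triage acuity mix: 0.363·17/18 + 0.334·23/50 + 0.303·27/82 = 0.596.

0.60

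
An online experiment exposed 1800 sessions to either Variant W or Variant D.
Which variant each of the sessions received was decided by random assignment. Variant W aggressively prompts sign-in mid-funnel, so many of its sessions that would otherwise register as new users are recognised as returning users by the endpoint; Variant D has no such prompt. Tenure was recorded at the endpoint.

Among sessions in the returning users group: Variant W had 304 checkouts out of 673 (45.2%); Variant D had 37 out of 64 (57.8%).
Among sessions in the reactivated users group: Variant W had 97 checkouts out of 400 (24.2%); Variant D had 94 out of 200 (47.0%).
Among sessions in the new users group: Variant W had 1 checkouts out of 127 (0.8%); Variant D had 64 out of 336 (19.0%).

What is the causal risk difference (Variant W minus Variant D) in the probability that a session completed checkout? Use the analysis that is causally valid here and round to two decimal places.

+0.01

User tenure lies on the pathway variant → user tenure → outcome, so adjusting for it blocks the indirect effect. For the total causal effect of variant, use the unadjusted pooled rates.
The causal difference is the pooled difference: 0.335 − 0.325 = +0.010.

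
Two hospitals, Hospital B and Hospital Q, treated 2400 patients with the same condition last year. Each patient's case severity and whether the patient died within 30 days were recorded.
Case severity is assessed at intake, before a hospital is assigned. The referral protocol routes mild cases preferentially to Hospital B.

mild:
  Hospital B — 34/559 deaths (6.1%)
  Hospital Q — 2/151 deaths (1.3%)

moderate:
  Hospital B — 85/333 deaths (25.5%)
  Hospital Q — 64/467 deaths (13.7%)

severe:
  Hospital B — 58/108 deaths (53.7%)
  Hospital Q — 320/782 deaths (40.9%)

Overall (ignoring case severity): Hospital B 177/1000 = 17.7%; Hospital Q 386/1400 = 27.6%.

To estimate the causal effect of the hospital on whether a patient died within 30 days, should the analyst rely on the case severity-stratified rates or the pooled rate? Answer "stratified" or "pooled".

Here case severity is a common cause — it drives both which hospital a case falls under and the outcome. The crude comparison mixes populations; the stratum-specific rates are the causally relevant ones.
Within each level — mild: 6.1% vs 1.3%; moderate: 25.5% vs 13.7%; severe: 53.7% vs 40.9% — Hospital Q is lower every time.

stratified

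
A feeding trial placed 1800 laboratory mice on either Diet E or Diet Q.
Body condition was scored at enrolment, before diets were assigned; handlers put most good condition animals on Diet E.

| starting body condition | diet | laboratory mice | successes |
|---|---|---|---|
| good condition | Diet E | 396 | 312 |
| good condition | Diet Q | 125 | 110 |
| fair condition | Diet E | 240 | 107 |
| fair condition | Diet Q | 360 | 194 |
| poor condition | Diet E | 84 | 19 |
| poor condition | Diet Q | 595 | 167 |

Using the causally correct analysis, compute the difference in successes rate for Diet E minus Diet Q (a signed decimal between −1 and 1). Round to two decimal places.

-0.08

The starting body condition-specific comparison favours Diet Q throughout, but the pooled figures favour Diet E. The question is whether to condition on starting body condition.
Starting body condition satisfies the back-door criterion: it is not a descendant of the diet, and it blocks the spurious path from diet to outcome. Adjusting for it (i.e., using the within-starting body condition rates) gives the causal effect.
Adjusting over the population distribution of starting body condition: 0.289·(0.788−0.880) + 0.333·(0.446−0.539) + 0.377·(0.226−0.281) = -0.078.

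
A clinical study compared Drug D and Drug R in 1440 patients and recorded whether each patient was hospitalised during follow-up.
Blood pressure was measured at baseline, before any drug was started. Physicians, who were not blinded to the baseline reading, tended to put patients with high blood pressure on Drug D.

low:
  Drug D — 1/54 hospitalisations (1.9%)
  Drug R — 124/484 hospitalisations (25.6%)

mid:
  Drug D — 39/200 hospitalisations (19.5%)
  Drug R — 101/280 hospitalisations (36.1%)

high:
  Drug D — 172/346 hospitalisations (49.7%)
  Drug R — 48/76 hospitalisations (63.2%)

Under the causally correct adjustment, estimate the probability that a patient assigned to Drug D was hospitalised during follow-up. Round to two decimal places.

Since blood pressure is a pre-existing factor (not a product of the drug) and it affects the outcome on its own, it is a confounder. The stratified rates, not the pooled rate, identify the causal effect.
Standardising Drug D to the population blood pressure mix: 0.374·1/54 + 0.333·39/200 + 0.293·172/346 = 0.218.

0.22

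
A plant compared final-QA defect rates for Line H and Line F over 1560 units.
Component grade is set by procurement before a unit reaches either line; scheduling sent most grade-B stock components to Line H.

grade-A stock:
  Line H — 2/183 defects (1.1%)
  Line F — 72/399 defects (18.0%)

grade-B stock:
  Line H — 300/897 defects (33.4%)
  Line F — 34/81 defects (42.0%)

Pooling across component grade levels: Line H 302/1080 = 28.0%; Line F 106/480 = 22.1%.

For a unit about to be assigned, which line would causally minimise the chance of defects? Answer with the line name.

Line H

Within every component grade level Line H has the lower rate, yet pooled Line F does — Simpson's reversal.
Here component grade is a common cause — it drives both which line a case falls under and the outcome. The crude comparison mixes populations; the stratum-specific rates are the causally relevant ones.
Within each level — grade-A stock: 1.1% vs 18.0%; grade-B stock: 33.4% vs 42.0% — Line H is lower every time.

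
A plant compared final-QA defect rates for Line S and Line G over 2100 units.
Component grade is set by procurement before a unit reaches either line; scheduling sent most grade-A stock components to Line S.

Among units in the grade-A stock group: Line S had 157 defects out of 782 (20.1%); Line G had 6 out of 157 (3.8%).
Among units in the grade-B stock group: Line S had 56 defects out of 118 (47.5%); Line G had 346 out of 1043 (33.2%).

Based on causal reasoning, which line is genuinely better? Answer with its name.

Line G

Since component grade is a pre-existing factor (not a product of the line) and it affects the outcome on its own, it is a confounder. The stratified rates, not the pooled rate, identify the causal effect.
Within each level — grade-A stock: 20.1% vs 3.8%; grade-B stock: 47.5% vs 33.2% — Line G is lower every time.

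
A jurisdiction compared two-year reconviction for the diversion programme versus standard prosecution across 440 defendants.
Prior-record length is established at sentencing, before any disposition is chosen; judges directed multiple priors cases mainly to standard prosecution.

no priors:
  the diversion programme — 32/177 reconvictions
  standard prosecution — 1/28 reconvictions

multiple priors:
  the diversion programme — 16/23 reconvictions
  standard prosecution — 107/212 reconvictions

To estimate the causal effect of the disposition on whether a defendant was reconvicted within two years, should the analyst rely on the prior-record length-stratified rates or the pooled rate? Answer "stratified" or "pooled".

stratified

The imbalance in prior-record length arose from how defendants were allocated, not from anything the disposition did; and prior-record length independently affects the outcome. The pooled gap is confounded — condition on prior-record length.
Within each level — no priors: 18.1% vs 3.6%; multiple priors: 69.6% vs 50.5% — standard prosecution is lower every time.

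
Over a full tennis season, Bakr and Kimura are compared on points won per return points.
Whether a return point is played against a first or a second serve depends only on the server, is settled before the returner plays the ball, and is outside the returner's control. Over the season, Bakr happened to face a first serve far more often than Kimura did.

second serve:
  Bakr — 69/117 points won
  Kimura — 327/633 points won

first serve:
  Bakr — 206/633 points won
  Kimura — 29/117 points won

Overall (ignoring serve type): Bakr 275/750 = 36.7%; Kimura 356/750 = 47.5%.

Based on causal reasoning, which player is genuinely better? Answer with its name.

Bakr

The stratified and pooled comparisons disagree (Bakr wins within each serve type; Kimura wins overall), so the answer turns on the causal role of serve type.
Serve type differs across players for reasons unrelated to any effect of the player itself, and it separately predicts the outcome — a classic confounder. We must compare within serve type levels.
Within each level — second serve: 59.0% vs 51.7%; first serve: 32.5% vs 24.8% — Bakr is higher every time.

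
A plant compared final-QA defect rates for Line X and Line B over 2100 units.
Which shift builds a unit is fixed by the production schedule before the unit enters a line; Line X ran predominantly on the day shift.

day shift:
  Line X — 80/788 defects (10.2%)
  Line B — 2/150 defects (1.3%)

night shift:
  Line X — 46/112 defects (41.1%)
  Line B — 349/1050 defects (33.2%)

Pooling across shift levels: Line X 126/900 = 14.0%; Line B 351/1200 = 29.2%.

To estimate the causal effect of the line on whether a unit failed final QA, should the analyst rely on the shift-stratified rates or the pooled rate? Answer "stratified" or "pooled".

stratified

Shift is set before the line has any effect — it is not caused by the line — and it independently drives the outcome. That makes it a confounder, so the causal comparison is within shift levels.
Within each level — day shift: 10.2% vs 1.3%; night shift: 41.1% vs 33.2% — Line B is lower every time.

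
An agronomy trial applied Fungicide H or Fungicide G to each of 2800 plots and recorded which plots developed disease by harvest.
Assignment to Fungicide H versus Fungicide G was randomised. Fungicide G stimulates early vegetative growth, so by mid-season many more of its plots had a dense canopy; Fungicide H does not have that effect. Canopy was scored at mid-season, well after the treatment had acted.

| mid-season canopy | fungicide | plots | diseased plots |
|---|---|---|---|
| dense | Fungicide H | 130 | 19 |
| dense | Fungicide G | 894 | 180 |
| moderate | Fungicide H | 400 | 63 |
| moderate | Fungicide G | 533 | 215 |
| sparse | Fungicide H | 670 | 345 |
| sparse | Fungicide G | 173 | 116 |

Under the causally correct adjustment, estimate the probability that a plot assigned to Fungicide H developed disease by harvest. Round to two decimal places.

Mid-season canopy here is a post-treatment variable shaped by the fungicide; conditioning on it would introduce bias rather than remove it. The overall comparison is the causal one.
So P(outcome | do(Fungicide H)) is just the pooled rate for Fungicide H: 427/1200 = 0.356.

0.36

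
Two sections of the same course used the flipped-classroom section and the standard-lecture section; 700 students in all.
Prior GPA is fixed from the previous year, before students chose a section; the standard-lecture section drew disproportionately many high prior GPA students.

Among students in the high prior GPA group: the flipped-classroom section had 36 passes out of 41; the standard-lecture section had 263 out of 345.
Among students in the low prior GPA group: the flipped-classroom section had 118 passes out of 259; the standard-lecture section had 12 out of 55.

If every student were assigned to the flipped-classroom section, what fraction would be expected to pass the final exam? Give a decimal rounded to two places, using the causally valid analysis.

Within every prior GPA band level the flipped-classroom section has the higher rate, yet pooled the standard-lecture section does — Simpson's reversal.
Nothing the teaching method does changes prior GPA band; the imbalance is an allocation artefact. With prior GPA band also predicting the outcome, the pooled figure is confounded, and the within-stratum comparison is the causal one.
Standardising the flipped-classroom section to the population prior GPA band mix: 0.551·36/41 + 0.449·118/259 = 0.689.

0.69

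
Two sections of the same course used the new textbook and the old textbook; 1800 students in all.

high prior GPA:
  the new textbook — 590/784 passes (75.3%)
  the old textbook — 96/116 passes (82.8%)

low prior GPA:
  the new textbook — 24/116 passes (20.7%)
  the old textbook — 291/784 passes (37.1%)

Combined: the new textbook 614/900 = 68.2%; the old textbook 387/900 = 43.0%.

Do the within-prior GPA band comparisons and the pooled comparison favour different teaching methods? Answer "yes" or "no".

yes

Within each prior GPA band level (high prior GPA 75.3% vs 82.8%; low prior GPA 20.7% vs 37.1%), the old textbook has the higher rate every time. Pooled: 68.2% vs 43.0% — the new textbook has the higher rate overall. The two comparisons disagree.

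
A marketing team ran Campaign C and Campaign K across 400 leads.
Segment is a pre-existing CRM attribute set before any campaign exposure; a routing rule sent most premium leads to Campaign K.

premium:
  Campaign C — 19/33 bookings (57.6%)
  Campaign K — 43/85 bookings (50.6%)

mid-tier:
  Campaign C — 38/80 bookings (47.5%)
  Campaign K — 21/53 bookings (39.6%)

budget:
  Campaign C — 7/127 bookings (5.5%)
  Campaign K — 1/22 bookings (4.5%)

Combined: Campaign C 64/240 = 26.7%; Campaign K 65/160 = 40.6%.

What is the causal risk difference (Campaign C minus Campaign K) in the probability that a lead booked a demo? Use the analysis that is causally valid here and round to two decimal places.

+0.05

Nothing the campaign does changes customer segment; the imbalance is an allocation artefact. With customer segment also predicting the outcome, the pooled figure is confounded, and the within-stratum comparison is the causal one.
Adjusting over the population distribution of customer segment: 0.295·(0.576−0.506) + 0.333·(0.475−0.396) + 0.372·(0.055−0.045) = +0.050.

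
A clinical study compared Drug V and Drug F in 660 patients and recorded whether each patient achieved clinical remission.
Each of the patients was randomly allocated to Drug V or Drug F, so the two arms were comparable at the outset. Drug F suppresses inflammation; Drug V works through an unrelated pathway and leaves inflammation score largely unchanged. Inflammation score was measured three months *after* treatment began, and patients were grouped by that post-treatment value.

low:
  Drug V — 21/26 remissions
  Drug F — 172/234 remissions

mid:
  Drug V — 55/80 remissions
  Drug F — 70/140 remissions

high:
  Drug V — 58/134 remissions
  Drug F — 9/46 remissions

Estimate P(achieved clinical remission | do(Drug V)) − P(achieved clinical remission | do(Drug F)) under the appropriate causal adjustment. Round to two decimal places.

Because the drug influences inflammation score, inflammation score is a post-treatment mediator, not a confounder. Stratifying on it would bias the estimate; the causal effect is the crude pooled difference.
The causal difference is the pooled difference: 0.558 − 0.598 = -0.039.

-0.04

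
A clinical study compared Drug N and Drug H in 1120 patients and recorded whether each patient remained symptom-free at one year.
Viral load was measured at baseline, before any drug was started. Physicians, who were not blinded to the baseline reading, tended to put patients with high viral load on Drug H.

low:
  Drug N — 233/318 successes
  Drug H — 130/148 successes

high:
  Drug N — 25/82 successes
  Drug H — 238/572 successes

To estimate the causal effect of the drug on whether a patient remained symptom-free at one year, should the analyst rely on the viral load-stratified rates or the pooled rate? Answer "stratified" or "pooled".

stratified

Viral load satisfies the back-door criterion: it is not a descendant of the drug, and it blocks the spurious path from drug to outcome. Adjusting for it (i.e., using the within-viral load rates) gives the causal effect.
Within each level — low: 73.3% vs 87.8%; high: 30.5% vs 41.6% — Drug H is higher every time.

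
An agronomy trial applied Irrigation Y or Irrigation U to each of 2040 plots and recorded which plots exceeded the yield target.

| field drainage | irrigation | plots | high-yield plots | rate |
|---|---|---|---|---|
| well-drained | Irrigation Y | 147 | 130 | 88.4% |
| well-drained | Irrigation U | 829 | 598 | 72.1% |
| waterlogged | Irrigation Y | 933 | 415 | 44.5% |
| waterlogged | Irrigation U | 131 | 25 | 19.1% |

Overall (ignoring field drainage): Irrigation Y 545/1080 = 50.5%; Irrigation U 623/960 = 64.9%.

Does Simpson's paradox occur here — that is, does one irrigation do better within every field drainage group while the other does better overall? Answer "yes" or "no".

yes

Within each field drainage level (well-drained 88.4% vs 72.1%; waterlogged 44.5% vs 19.1%), Irrigation Y has the higher rate every time. Pooled: 50.5% vs 64.9% — Irrigation U has the higher rate overall. The two comparisons disagree.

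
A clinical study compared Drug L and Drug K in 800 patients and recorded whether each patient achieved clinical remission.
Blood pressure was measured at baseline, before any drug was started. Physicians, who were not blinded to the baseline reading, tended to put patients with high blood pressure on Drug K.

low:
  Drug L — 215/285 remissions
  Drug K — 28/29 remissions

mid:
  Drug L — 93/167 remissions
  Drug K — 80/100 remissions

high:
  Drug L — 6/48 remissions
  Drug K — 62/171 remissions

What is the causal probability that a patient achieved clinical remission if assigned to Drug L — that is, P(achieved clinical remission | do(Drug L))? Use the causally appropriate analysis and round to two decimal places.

Drug K is higher inside every blood pressure stratum but Drug L is higher in aggregate. Whether to stratify depends on how blood pressure relates to the drug.
Blood pressure differs across drugs for reasons unrelated to any effect of the drug itself, and it separately predicts the outcome — a classic confounder. We must compare within blood pressure levels.
Standardising Drug L to the population blood pressure mix: 0.393·215/285 + 0.334·93/167 + 0.274·6/48 = 0.516.

0.52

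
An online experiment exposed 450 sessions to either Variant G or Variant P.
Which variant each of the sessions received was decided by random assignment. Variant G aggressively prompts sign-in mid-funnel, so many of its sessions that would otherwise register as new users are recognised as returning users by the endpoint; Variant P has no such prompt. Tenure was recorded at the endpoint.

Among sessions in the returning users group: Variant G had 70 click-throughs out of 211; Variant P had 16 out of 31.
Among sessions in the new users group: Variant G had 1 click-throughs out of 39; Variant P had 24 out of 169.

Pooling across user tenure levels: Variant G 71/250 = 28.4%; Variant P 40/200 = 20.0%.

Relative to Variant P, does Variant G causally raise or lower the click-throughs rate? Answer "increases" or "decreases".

The stratified and pooled comparisons disagree (Variant P wins within each user tenure; Variant G wins overall), so the answer turns on the causal role of user tenure.
User tenure lies on the pathway variant → user tenure → outcome, so adjusting for it blocks the indirect effect. For the total causal effect of variant, use the unadjusted pooled rates.
Pooled: Variant G 28.4% vs Variant P 20.0%; Variant G is higher overall.

increases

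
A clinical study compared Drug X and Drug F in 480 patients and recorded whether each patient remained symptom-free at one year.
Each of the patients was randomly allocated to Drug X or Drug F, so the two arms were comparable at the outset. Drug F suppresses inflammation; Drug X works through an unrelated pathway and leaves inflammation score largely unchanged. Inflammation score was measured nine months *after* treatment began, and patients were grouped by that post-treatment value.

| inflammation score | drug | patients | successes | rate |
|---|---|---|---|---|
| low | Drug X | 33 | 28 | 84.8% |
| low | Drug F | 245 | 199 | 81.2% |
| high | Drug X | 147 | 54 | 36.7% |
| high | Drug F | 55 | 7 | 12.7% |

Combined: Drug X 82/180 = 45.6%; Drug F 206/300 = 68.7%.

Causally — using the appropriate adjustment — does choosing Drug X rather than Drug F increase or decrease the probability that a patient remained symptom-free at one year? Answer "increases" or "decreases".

decreases

Inflammation score lies on the pathway drug → inflammation score → outcome, so adjusting for it blocks the indirect effect. For the total causal effect of drug, use the unadjusted pooled rates.
Pooled: Drug X 45.6% vs Drug F 68.7%; Drug F is higher overall.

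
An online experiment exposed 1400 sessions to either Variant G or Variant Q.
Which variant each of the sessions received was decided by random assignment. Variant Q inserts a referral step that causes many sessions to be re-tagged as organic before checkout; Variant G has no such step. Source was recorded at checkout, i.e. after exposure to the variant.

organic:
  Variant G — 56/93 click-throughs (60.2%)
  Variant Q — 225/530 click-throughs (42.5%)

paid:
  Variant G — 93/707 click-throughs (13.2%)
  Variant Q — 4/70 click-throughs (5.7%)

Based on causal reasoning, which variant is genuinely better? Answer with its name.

The distribution of traffic source is itself part of what the variant does — it is an intermediate outcome. Holding it fixed would remove that part of the effect; the total effect is the pooled difference.
Pooled: Variant G 18.6% vs Variant Q 38.2%; Variant Q is higher overall.

Variant Q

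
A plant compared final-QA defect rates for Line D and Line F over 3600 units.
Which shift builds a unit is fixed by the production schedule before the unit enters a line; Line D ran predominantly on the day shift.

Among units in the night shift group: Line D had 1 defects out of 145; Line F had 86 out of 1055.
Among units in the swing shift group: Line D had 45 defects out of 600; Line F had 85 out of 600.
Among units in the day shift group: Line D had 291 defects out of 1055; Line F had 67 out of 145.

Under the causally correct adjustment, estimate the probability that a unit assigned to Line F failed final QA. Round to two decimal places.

0.23

Shift differs across lines for reasons unrelated to any effect of the line itself, and it separately predicts the outcome — a classic confounder. We must compare within shift levels.
Standardising Line F to the population shift mix: 0.333·86/1055 + 0.333·85/600 + 0.333·67/145 = 0.228.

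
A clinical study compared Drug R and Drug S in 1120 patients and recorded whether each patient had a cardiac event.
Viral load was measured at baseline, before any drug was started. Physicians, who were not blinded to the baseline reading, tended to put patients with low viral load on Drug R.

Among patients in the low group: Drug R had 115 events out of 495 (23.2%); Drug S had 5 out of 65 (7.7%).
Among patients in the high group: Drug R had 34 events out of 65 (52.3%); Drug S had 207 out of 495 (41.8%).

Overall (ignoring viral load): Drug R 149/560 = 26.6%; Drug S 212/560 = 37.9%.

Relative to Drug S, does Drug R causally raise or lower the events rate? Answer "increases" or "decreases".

increases

The viral load-specific comparison favours Drug S throughout, but the pooled figures favour Drug R. The question is whether to condition on viral load.
Viral load differs across drugs for reasons unrelated to any effect of the drug itself, and it separately predicts the outcome — a classic confounder. We must compare within viral load levels.
Within each level — low: 23.2% vs 7.7%; high: 52.3% vs 41.8% — Drug S is lower every time.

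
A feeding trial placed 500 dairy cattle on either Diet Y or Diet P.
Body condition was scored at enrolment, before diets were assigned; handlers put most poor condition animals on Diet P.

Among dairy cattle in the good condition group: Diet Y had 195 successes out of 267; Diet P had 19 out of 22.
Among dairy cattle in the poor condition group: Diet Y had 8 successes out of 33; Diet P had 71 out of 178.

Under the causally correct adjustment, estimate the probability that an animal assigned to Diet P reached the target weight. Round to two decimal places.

0.67

Diet P is higher inside every starting body condition stratum but Diet Y is higher in aggregate. Whether to stratify depends on how starting body condition relates to the diet.
Nothing the diet does changes starting body condition; the imbalance is an allocation artefact. With starting body condition also predicting the outcome, the pooled figure is confounded, and the within-stratum comparison is the causal one.
Standardising Diet P to the population starting body condition mix: 0.578·19/22 + 0.422·71/178 = 0.668.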